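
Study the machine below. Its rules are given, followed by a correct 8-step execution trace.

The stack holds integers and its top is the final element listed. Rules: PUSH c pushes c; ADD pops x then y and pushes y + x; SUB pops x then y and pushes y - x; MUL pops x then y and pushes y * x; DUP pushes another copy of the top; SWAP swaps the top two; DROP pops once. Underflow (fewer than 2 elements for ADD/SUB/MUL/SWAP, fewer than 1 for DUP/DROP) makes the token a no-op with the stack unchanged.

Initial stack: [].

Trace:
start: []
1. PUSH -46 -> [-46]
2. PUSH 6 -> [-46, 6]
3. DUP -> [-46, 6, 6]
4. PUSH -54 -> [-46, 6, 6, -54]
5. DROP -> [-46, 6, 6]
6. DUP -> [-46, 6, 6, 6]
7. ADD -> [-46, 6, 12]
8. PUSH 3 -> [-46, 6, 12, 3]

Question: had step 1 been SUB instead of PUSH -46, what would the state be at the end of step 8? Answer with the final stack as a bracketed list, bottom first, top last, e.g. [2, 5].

[6, 12, 3]

(re-executing from step 1 with the substitution; state before step 1: [])
1. SUB -> []
2. PUSH 6 -> [6]
3. DUP -> [6, 6]
4. PUSH -54 -> [6, 6, -54]
5. DROP -> [6, 6]
6. DUP -> [6, 6, 6]
7. ADD -> [6, 12]
8. PUSH 3 -> [6, 12, 3]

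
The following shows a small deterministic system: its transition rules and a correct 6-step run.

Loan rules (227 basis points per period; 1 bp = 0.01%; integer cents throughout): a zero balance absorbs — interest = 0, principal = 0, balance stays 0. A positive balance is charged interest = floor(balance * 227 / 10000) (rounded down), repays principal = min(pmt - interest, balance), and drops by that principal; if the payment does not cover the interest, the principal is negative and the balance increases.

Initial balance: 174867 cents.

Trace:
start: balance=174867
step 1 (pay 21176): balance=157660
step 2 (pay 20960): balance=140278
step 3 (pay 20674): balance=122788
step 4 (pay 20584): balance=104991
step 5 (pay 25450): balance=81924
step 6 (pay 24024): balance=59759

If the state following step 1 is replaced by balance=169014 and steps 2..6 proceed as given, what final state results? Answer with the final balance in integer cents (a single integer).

72460

state after step 1 := balance=169014
step 2 (pay 20960): balance=151890
step 3 (pay 20674): balance=134663
step 4 (pay 20584): balance=117135
step 5 (pay 25450): balance=94343
step 6 (pay 24024): balance=72460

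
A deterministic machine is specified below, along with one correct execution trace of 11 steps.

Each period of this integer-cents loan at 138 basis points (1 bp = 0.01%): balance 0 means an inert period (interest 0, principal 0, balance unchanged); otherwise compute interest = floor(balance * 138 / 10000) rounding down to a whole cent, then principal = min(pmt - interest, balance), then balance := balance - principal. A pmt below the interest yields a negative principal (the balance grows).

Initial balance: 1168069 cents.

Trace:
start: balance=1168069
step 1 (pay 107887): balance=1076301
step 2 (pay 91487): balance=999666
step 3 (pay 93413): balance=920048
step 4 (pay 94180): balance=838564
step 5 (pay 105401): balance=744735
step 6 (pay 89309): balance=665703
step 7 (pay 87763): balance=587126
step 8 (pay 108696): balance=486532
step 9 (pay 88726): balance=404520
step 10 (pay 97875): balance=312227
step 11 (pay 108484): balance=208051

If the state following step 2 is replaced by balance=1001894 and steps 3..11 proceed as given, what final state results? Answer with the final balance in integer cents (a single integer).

210572

state after step 2 := balance=1001894
step 3 (pay 93413): balance=922307
step 4 (pay 94180): balance=840854
step 5 (pay 105401): balance=747056
step 6 (pay 89309): balance=668056
step 7 (pay 87763): balance=589512
step 8 (pay 108696): balance=488951
step 9 (pay 88726): balance=406972
step 10 (pay 97875): balance=314713
step 11 (pay 108484): balance=210572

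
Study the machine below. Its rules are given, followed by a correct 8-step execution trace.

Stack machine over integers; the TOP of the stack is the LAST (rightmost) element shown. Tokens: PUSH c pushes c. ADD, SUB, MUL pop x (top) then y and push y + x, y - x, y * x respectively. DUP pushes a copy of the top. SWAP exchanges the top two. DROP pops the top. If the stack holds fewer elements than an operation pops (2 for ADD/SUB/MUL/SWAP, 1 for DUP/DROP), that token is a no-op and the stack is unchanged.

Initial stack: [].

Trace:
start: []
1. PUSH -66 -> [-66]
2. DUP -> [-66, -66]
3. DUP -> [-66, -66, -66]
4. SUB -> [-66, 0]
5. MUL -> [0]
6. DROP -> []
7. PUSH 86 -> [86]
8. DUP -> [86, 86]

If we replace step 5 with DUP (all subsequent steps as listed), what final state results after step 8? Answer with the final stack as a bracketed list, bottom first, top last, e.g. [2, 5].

(re-executing from step 5 with the substitution; state before step 5: [-66, 0])
5. DUP -> [-66, 0, 0]
6. DROP -> [-66, 0]
7. PUSH 86 -> [-66, 0, 86]
8. DUP -> [-66, 0, 86, 86]

[-66, 0, 86, 86]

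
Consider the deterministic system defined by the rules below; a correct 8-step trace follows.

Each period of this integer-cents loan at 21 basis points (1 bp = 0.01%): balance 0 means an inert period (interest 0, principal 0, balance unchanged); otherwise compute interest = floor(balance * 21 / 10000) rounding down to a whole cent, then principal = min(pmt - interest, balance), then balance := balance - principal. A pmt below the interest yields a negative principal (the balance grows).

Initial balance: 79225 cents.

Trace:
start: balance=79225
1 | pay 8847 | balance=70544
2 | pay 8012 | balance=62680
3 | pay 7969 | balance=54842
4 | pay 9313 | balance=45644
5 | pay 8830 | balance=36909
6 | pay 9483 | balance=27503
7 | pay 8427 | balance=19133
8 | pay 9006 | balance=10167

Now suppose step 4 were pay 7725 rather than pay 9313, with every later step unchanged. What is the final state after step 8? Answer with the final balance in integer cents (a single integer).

11769

(re-executing from step 4 with the substitution; state before step 4: balance=54842)
4 | pay 7725 | balance=47232
5 | pay 8830 | balance=38501
6 | pay 9483 | balance=29098
7 | pay 8427 | balance=20732
8 | pay 9006 | balance=11769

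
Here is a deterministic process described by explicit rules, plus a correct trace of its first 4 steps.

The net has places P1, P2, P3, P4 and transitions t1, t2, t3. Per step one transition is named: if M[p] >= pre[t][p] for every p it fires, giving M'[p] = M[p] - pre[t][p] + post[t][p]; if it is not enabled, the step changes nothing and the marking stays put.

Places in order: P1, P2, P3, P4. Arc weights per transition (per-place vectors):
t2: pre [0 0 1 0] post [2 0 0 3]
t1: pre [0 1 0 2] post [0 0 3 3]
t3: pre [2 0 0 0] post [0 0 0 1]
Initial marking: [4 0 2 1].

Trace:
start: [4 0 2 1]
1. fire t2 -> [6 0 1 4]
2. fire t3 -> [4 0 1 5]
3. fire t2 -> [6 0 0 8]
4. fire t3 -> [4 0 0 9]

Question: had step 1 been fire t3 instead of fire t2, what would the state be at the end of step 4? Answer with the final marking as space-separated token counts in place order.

(re-executing from step 1 with the substitution; state before step 1: [4 0 2 1])
1. fire t3 -> [2 0 2 2]
2. fire t3 -> [0 0 2 3]
3. fire t2 -> [2 0 1 6]
4. fire t3 -> [0 0 1 7]

0 0 1 7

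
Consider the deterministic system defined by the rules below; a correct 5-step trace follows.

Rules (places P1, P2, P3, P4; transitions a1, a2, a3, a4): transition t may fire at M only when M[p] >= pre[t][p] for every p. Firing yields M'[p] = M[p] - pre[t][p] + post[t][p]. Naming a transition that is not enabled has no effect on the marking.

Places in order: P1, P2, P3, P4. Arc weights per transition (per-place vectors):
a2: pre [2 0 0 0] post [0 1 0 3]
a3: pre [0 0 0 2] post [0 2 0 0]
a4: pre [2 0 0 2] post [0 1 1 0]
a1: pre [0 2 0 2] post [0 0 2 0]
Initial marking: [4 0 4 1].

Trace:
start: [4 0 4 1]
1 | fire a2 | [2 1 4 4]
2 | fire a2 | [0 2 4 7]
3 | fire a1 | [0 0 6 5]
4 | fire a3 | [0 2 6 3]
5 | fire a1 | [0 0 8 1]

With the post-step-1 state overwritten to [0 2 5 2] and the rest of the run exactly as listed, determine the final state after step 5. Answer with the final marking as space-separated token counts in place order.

state after step 1 := [0 2 5 2]
2 | fire a2 | [0 2 5 2]
3 | fire a1 | [0 0 7 0]
4 | fire a3 | [0 0 7 0]
5 | fire a1 | [0 0 7 0]

0 0 7 0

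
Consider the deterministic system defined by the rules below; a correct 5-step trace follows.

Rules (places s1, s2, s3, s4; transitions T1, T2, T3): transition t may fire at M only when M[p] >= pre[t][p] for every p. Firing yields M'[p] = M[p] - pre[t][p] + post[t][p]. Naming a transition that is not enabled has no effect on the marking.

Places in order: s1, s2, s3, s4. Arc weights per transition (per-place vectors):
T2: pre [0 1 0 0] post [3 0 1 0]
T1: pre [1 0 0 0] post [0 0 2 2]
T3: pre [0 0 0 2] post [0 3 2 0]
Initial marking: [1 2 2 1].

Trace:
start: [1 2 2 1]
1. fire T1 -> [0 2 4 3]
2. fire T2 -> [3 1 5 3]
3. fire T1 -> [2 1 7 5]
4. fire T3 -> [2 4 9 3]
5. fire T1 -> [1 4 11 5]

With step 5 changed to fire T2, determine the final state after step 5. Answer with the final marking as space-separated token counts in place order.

5 3 10 3

(re-executing from step 5 with the substitution; state before step 5: [2 4 9 3])
5. fire T2 -> [5 3 10 3]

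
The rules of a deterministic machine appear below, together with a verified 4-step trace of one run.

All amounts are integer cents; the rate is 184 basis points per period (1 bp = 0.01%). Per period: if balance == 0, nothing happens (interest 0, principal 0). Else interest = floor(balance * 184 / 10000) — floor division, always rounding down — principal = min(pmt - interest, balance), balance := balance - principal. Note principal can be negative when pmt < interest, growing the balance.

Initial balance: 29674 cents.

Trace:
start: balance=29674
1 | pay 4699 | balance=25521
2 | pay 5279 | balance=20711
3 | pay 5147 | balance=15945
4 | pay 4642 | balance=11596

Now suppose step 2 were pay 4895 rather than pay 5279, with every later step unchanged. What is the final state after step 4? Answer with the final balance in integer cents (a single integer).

(re-executing from step 2 with the substitution; state before step 2: balance=25521)
2 | pay 4895 | balance=21095
3 | pay 5147 | balance=16336
4 | pay 4642 | balance=11994

11994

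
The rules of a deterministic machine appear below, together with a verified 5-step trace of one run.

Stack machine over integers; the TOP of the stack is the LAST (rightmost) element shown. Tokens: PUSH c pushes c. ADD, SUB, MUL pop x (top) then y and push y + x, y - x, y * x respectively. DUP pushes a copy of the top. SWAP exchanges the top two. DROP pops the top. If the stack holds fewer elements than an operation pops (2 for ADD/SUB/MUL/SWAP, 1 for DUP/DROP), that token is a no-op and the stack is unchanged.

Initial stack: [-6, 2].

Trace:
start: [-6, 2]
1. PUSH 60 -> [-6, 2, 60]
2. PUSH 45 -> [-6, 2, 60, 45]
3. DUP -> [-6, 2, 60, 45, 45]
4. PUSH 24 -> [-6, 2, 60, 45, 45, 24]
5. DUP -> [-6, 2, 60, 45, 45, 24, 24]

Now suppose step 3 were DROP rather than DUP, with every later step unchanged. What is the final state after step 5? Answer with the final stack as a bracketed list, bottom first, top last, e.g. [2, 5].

[-6, 2, 60, 24, 24]

(re-executing from step 3 with the substitution; state before step 3: [-6, 2, 60, 45])
3. DROP -> [-6, 2, 60]
4. PUSH 24 -> [-6, 2, 60, 24]
5. DUP -> [-6, 2, 60, 24, 24]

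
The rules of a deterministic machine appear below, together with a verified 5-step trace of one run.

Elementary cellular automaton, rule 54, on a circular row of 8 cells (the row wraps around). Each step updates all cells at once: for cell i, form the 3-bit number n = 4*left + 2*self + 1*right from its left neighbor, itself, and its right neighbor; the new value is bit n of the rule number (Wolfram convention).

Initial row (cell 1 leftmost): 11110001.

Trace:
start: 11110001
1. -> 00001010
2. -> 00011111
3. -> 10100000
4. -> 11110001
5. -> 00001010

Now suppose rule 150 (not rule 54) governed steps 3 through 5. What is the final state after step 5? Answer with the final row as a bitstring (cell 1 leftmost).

(re-executing steps 3..5 under rule 150; state before step 3: 00011111)
3. -> 10101110
4. -> 10100100
5. -> 10111111

10111111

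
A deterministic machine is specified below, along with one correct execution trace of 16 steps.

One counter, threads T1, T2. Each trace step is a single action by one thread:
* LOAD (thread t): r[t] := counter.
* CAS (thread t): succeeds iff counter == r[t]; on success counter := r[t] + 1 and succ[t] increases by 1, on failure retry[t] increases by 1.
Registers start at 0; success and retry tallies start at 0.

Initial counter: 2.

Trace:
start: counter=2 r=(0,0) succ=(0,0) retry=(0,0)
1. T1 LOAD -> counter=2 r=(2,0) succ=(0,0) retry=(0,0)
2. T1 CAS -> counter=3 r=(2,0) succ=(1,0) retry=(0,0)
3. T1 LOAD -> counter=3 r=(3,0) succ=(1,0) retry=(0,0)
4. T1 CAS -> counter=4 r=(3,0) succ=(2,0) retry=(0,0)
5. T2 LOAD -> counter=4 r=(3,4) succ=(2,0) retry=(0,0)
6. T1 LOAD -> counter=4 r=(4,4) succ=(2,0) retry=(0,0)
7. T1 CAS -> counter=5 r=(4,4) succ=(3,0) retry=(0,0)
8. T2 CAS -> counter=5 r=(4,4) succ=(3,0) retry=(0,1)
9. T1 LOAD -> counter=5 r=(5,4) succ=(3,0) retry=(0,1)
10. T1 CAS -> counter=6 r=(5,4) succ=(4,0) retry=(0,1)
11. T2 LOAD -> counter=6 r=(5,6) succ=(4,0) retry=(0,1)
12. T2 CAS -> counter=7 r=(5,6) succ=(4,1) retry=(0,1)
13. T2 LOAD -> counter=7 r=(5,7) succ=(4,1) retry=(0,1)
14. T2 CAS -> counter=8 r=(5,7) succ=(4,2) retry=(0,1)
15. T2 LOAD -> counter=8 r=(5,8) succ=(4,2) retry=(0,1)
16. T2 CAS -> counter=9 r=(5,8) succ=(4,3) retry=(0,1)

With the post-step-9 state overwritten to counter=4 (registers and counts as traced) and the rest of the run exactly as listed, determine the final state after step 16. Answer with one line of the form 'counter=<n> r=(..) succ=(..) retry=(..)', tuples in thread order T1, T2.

state after step 9 := counter=4 r=(5,4) succ=(3,0) retry=(0,1)
10. T1 CAS -> counter=4 r=(5,4) succ=(3,0) retry=(1,1)
11. T2 LOAD -> counter=4 r=(5,4) succ=(3,0) retry=(1,1)
12. T2 CAS -> counter=5 r=(5,4) succ=(3,1) retry=(1,1)
13. T2 LOAD -> counter=5 r=(5,5) succ=(3,1) retry=(1,1)
14. T2 CAS -> counter=6 r=(5,5) succ=(3,2) retry=(1,1)
15. T2 LOAD -> counter=6 r=(5,6) succ=(3,2) retry=(1,1)
16. T2 CAS -> counter=7 r=(5,6) succ=(3,3) retry=(1,1)

counter=7 r=(5,6) succ=(3,3) retry=(1,1)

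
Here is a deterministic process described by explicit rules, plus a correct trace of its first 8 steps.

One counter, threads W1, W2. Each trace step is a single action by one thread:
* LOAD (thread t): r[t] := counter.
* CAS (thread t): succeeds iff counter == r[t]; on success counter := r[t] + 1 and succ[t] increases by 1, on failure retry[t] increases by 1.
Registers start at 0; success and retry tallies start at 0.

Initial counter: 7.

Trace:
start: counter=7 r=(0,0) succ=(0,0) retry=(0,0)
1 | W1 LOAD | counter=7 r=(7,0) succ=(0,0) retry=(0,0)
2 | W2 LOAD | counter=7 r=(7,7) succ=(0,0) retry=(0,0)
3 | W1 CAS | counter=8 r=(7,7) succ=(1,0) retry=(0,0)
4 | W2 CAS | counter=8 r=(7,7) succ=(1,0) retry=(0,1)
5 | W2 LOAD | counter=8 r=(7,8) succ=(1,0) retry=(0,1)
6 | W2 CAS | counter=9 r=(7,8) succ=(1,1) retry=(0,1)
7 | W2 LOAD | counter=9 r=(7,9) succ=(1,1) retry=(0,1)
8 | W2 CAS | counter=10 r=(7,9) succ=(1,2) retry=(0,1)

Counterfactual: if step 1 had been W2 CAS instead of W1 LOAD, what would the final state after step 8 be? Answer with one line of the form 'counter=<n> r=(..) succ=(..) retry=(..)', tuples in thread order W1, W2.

(re-executing from step 1 with the substitution; state before step 1: counter=7 r=(0,0) succ=(0,0) retry=(0,0))
1 | W2 CAS | counter=7 r=(0,0) succ=(0,0) retry=(0,1)
2 | W2 LOAD | counter=7 r=(0,7) succ=(0,0) retry=(0,1)
3 | W1 CAS | counter=7 r=(0,7) succ=(0,0) retry=(1,1)
4 | W2 CAS | counter=8 r=(0,7) succ=(0,1) retry=(1,1)
5 | W2 LOAD | counter=8 r=(0,8) succ=(0,1) retry=(1,1)
6 | W2 CAS | counter=9 r=(0,8) succ=(0,2) retry=(1,1)
7 | W2 LOAD | counter=9 r=(0,9) succ=(0,2) retry=(1,1)
8 | W2 CAS | counter=10 r=(0,9) succ=(0,3) retry=(1,1)

counter=10 r=(0,9) succ=(0,3) retry=(1,1)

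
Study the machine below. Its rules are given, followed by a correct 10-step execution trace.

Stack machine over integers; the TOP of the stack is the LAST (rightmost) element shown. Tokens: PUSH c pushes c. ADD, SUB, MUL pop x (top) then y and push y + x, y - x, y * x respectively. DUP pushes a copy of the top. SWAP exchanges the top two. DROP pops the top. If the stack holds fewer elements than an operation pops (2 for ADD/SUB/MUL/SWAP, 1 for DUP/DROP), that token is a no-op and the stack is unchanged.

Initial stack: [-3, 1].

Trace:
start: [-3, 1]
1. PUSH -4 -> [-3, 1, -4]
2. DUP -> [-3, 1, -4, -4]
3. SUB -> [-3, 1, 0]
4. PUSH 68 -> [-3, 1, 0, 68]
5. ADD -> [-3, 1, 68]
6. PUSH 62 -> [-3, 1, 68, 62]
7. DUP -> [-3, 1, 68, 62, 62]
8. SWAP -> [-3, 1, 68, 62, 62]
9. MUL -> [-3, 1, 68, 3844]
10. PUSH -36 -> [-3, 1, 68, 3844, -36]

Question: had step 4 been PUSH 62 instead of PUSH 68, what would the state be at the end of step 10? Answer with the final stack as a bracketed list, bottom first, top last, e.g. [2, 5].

[-3, 1, 62, 3844, -36]

(re-executing from step 4 with the substitution; state before step 4: [-3, 1, 0])
4. PUSH 62 -> [-3, 1, 0, 62]
5. ADD -> [-3, 1, 62]
6. PUSH 62 -> [-3, 1, 62, 62]
7. DUP -> [-3, 1, 62, 62, 62]
8. SWAP -> [-3, 1, 62, 62, 62]
9. MUL -> [-3, 1, 62, 3844]
10. PUSH -36 -> [-3, 1, 62, 3844, -36]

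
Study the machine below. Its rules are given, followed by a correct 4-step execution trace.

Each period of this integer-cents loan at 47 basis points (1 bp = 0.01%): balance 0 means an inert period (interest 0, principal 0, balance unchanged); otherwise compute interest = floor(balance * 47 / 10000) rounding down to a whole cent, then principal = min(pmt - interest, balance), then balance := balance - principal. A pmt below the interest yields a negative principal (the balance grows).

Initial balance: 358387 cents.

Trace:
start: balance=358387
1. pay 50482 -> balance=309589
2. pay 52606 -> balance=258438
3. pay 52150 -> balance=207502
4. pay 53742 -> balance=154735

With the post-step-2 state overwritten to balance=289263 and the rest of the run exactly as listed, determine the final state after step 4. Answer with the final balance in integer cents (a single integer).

185850

state after step 2 := balance=289263
3. pay 52150 -> balance=238472
4. pay 53742 -> balance=185850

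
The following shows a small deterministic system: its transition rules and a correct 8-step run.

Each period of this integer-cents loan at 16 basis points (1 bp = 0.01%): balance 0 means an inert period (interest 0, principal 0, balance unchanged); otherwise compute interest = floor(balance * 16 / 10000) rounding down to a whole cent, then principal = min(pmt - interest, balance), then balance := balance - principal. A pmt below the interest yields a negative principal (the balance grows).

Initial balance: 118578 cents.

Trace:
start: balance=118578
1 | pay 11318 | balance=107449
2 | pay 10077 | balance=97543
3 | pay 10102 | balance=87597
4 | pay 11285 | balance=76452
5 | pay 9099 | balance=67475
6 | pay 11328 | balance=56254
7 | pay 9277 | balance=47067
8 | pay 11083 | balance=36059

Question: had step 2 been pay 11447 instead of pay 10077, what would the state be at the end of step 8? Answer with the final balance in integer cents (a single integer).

34674

(re-executing from step 2 with the substitution; state before step 2: balance=107449)
2 | pay 11447 | balance=96173
3 | pay 10102 | balance=86224
4 | pay 11285 | balance=75076
5 | pay 9099 | balance=66097
6 | pay 11328 | balance=54874
7 | pay 9277 | balance=45684
8 | pay 11083 | balance=34674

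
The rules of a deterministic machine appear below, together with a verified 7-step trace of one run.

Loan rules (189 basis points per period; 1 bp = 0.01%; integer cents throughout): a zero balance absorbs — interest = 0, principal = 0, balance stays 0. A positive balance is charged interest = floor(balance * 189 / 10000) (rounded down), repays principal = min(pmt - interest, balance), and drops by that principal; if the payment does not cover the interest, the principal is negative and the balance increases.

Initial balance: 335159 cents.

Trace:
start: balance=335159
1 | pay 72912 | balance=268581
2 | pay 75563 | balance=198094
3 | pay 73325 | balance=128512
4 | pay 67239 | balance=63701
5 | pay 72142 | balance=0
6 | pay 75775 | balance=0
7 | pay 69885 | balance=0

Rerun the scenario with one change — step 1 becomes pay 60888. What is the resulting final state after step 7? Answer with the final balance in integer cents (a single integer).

(re-executing from step 1 with the substitution; state before step 1: balance=335159)
1 | pay 60888 | balance=280605
2 | pay 75563 | balance=210345
3 | pay 73325 | balance=140995
4 | pay 67239 | balance=76420
5 | pay 72142 | balance=5722
6 | pay 75775 | balance=0
7 | pay 69885 | balance=0

0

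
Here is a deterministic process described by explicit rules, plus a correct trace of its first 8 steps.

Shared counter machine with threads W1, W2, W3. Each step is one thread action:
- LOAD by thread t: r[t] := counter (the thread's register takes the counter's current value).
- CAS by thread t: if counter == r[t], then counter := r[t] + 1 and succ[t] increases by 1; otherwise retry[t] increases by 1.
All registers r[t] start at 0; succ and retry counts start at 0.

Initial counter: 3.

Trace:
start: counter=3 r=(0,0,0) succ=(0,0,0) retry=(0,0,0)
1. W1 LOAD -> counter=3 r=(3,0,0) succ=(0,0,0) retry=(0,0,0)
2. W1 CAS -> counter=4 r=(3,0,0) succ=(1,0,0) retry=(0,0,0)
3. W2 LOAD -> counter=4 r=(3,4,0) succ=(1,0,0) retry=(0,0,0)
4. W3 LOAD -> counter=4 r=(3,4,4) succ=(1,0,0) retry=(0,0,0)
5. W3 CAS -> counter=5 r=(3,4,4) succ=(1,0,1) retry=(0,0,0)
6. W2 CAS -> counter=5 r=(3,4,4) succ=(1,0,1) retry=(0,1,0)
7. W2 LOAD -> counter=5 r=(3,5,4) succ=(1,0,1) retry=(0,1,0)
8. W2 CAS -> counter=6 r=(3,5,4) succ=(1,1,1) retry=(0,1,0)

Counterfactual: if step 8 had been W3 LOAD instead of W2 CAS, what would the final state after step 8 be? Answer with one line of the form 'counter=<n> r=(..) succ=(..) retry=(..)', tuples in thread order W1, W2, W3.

(re-executing from step 8 with the substitution; state before step 8: counter=5 r=(3,5,4) succ=(1,0,1) retry=(0,1,0))
8. W3 LOAD -> counter=5 r=(3,5,5) succ=(1,0,1) retry=(0,1,0)

counter=5 r=(3,5,5) succ=(1,0,1) retry=(0,1,0)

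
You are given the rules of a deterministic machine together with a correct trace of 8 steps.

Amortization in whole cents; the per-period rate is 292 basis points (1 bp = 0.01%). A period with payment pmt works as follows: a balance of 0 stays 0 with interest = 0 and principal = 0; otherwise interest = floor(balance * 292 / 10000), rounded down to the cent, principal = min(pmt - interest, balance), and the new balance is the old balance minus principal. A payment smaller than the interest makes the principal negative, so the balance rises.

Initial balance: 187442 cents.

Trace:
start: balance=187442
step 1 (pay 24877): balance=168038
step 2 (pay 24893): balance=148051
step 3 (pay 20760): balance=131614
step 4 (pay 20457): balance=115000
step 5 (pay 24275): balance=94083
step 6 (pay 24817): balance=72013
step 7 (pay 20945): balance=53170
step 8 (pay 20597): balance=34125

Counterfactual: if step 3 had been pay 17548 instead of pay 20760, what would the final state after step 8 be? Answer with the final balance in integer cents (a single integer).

37832

(re-executing from step 3 with the substitution; state before step 3: balance=148051)
step 3 (pay 17548): balance=134826
step 4 (pay 20457): balance=118305
step 5 (pay 24275): balance=97484
step 6 (pay 24817): balance=75513
step 7 (pay 20945): balance=56772
step 8 (pay 20597): balance=37832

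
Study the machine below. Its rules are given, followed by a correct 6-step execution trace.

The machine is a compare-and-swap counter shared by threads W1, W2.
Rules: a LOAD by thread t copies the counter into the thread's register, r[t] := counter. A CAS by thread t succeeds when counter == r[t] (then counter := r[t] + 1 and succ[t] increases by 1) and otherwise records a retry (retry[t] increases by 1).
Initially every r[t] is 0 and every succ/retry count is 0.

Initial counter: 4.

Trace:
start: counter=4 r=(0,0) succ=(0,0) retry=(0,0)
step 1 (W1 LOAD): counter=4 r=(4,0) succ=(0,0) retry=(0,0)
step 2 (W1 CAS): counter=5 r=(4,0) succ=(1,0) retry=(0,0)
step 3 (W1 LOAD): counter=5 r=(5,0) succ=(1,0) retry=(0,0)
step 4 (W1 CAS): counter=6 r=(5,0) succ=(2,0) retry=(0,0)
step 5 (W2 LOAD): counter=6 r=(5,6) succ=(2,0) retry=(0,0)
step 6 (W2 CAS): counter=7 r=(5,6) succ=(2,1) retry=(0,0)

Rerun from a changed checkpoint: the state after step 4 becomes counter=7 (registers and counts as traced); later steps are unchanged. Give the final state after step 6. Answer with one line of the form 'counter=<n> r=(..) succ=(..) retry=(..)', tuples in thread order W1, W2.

state after step 4 := counter=7 r=(5,0) succ=(2,0) retry=(0,0)
step 5 (W2 LOAD): counter=7 r=(5,7) succ=(2,0) retry=(0,0)
step 6 (W2 CAS): counter=8 r=(5,7) succ=(2,1) retry=(0,0)

counter=8 r=(5,7) succ=(2,1) retry=(0,0)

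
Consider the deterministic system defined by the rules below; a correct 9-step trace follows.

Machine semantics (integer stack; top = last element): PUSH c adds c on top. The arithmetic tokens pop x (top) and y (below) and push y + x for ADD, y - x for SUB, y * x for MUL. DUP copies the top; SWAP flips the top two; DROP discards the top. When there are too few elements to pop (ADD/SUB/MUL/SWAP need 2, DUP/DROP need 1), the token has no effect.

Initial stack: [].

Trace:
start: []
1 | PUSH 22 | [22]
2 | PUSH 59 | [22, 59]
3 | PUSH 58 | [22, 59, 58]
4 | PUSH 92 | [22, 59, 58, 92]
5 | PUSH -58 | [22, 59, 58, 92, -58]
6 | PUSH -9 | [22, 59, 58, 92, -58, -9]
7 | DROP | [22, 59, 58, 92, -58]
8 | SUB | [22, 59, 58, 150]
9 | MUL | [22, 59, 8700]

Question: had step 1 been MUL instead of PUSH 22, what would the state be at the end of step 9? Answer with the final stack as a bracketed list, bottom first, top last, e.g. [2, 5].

[59, 8700]

(re-executing from step 1 with the substitution; state before step 1: [])
1 | MUL | []
2 | PUSH 59 | [59]
3 | PUSH 58 | [59, 58]
4 | PUSH 92 | [59, 58, 92]
5 | PUSH -58 | [59, 58, 92, -58]
6 | PUSH -9 | [59, 58, 92, -58, -9]
7 | DROP | [59, 58, 92, -58]
8 | SUB | [59, 58, 150]
9 | MUL | [59, 8700]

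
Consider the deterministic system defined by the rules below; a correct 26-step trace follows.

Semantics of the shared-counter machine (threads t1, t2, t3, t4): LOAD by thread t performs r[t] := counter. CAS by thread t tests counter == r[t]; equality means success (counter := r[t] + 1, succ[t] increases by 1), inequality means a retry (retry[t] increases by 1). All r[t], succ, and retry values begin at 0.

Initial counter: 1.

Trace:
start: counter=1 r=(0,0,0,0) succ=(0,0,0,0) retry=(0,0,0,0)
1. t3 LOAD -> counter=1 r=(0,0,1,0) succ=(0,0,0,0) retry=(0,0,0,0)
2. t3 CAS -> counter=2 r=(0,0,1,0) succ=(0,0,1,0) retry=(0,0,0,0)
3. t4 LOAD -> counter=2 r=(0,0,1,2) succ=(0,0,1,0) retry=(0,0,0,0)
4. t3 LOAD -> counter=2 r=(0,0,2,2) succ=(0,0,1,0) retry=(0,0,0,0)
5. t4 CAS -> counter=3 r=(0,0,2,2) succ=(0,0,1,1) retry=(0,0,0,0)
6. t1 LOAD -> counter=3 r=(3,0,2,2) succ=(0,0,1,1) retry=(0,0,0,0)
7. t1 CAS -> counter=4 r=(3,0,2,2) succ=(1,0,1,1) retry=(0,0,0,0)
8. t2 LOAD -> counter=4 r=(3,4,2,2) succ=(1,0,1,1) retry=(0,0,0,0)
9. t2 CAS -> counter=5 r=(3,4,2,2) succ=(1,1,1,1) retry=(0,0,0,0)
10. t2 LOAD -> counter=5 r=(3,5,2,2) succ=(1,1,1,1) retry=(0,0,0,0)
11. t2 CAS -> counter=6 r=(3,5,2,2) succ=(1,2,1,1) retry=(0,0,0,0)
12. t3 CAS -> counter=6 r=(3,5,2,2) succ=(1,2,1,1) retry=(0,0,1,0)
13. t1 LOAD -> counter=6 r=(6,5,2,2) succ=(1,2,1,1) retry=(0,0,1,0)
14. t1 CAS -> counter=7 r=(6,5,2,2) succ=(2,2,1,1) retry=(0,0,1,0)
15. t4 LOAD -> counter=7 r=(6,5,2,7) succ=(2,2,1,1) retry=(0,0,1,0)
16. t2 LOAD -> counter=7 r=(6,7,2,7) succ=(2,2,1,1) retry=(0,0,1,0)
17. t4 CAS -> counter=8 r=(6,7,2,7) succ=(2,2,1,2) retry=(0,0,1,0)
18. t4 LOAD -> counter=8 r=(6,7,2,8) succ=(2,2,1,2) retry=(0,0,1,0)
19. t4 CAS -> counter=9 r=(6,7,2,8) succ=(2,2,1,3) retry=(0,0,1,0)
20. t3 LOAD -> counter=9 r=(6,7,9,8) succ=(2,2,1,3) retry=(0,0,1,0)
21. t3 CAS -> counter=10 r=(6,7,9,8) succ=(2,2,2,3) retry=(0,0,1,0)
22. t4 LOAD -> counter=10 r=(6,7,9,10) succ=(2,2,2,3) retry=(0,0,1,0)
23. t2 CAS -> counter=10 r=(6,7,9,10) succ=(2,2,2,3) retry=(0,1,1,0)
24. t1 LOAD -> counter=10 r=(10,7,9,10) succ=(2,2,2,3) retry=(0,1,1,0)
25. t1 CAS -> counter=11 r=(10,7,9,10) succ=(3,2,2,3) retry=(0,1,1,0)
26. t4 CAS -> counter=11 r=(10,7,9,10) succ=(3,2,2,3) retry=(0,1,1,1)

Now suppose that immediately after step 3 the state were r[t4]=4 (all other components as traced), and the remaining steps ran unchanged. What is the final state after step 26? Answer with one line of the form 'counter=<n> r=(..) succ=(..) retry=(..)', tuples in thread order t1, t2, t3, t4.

counter=10 r=(9,6,8,9) succ=(3,2,2,2) retry=(0,1,1,2)

state after step 3 := counter=2 r=(0,0,1,4) succ=(0,0,1,0) retry=(0,0,0,0)
4. t3 LOAD -> counter=2 r=(0,0,2,4) succ=(0,0,1,0) retry=(0,0,0,0)
5. t4 CAS -> counter=2 r=(0,0,2,4) succ=(0,0,1,0) retry=(0,0,0,1)
6. t1 LOAD -> counter=2 r=(2,0,2,4) succ=(0,0,1,0) retry=(0,0,0,1)
7. t1 CAS -> counter=3 r=(2,0,2,4) succ=(1,0,1,0) retry=(0,0,0,1)
8. t2 LOAD -> counter=3 r=(2,3,2,4) succ=(1,0,1,0) retry=(0,0,0,1)
9. t2 CAS -> counter=4 r=(2,3,2,4) succ=(1,1,1,0) retry=(0,0,0,1)
10. t2 LOAD -> counter=4 r=(2,4,2,4) succ=(1,1,1,0) retry=(0,0,0,1)
11. t2 CAS -> counter=5 r=(2,4,2,4) succ=(1,2,1,0) retry=(0,0,0,1)
12. t3 CAS -> counter=5 r=(2,4,2,4) succ=(1,2,1,0) retry=(0,0,1,1)
13. t1 LOAD -> counter=5 r=(5,4,2,4) succ=(1,2,1,0) retry=(0,0,1,1)
14. t1 CAS -> counter=6 r=(5,4,2,4) succ=(2,2,1,0) retry=(0,0,1,1)
15. t4 LOAD -> counter=6 r=(5,4,2,6) succ=(2,2,1,0) retry=(0,0,1,1)
16. t2 LOAD -> counter=6 r=(5,6,2,6) succ=(2,2,1,0) retry=(0,0,1,1)
17. t4 CAS -> counter=7 r=(5,6,2,6) succ=(2,2,1,1) retry=(0,0,1,1)
18. t4 LOAD -> counter=7 r=(5,6,2,7) succ=(2,2,1,1) retry=(0,0,1,1)
19. t4 CAS -> counter=8 r=(5,6,2,7) succ=(2,2,1,2) retry=(0,0,1,1)
20. t3 LOAD -> counter=8 r=(5,6,8,7) succ=(2,2,1,2) retry=(0,0,1,1)
21. t3 CAS -> counter=9 r=(5,6,8,7) succ=(2,2,2,2) retry=(0,0,1,1)
22. t4 LOAD -> counter=9 r=(5,6,8,9) succ=(2,2,2,2) retry=(0,0,1,1)
23. t2 CAS -> counter=9 r=(5,6,8,9) succ=(2,2,2,2) retry=(0,1,1,1)
24. t1 LOAD -> counter=9 r=(9,6,8,9) succ=(2,2,2,2) retry=(0,1,1,1)
25. t1 CAS -> counter=10 r=(9,6,8,9) succ=(3,2,2,2) retry=(0,1,1,1)
26. t4 CAS -> counter=10 r=(9,6,8,9) succ=(3,2,2,2) retry=(0,1,1,2)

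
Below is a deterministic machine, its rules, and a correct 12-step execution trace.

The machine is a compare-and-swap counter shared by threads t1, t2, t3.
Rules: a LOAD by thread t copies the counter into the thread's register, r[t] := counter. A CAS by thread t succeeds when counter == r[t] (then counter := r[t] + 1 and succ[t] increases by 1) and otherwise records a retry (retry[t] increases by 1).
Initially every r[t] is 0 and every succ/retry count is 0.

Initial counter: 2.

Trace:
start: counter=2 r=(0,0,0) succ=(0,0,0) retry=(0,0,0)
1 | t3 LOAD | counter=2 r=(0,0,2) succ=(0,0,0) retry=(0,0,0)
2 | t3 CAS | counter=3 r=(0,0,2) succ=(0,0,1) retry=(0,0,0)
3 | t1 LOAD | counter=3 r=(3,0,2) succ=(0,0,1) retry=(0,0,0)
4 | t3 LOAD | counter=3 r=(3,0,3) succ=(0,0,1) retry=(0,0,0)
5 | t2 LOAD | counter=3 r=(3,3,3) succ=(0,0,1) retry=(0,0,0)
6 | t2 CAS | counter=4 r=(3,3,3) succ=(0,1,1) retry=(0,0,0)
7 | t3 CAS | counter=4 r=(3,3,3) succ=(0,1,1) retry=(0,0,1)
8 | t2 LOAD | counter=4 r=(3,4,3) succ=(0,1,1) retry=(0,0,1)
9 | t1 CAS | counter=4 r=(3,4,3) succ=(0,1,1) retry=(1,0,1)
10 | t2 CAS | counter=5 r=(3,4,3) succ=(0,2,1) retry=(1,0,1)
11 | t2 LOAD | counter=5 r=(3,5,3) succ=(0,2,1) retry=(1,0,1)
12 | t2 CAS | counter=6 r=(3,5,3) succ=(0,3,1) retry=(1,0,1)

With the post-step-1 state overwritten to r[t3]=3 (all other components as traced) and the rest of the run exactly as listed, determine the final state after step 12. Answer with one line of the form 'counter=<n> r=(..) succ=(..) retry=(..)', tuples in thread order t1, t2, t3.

state after step 1 := counter=2 r=(0,0,3) succ=(0,0,0) retry=(0,0,0)
2 | t3 CAS | counter=2 r=(0,0,3) succ=(0,0,0) retry=(0,0,1)
3 | t1 LOAD | counter=2 r=(2,0,3) succ=(0,0,0) retry=(0,0,1)
4 | t3 LOAD | counter=2 r=(2,0,2) succ=(0,0,0) retry=(0,0,1)
5 | t2 LOAD | counter=2 r=(2,2,2) succ=(0,0,0) retry=(0,0,1)
6 | t2 CAS | counter=3 r=(2,2,2) succ=(0,1,0) retry=(0,0,1)
7 | t3 CAS | counter=3 r=(2,2,2) succ=(0,1,0) retry=(0,0,2)
8 | t2 LOAD | counter=3 r=(2,3,2) succ=(0,1,0) retry=(0,0,2)
9 | t1 CAS | counter=3 r=(2,3,2) succ=(0,1,0) retry=(1,0,2)
10 | t2 CAS | counter=4 r=(2,3,2) succ=(0,2,0) retry=(1,0,2)
11 | t2 LOAD | counter=4 r=(2,4,2) succ=(0,2,0) retry=(1,0,2)
12 | t2 CAS | counter=5 r=(2,4,2) succ=(0,3,0) retry=(1,0,2)

counter=5 r=(2,4,2) succ=(0,3,0) retry=(1,0,2)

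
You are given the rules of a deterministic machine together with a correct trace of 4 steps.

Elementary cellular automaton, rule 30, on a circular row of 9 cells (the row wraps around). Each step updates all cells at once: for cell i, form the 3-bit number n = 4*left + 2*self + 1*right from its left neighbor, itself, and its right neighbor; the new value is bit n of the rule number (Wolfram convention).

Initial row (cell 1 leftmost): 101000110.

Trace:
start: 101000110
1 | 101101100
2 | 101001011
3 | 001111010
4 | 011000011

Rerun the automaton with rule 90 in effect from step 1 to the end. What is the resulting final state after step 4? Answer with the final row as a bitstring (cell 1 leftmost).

010111110

(re-executing steps 1..4 under rule 90; state before step 1: 101000110)
1 | 000101110
2 | 001001011
3 | 110110011
4 | 010111110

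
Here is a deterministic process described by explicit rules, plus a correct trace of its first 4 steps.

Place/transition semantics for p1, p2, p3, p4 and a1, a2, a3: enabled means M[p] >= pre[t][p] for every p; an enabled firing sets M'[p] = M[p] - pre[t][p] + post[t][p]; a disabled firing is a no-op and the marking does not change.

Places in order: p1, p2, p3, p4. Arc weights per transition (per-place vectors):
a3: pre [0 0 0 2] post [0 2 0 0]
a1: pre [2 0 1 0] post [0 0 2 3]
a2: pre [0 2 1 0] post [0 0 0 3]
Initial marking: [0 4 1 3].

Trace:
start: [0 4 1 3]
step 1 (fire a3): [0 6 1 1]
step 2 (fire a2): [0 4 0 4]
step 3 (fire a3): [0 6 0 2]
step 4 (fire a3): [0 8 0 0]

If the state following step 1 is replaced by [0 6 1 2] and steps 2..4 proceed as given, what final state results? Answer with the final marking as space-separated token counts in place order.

state after step 1 := [0 6 1 2]
step 2 (fire a2): [0 4 0 5]
step 3 (fire a3): [0 6 0 3]
step 4 (fire a3): [0 8 0 1]

0 8 0 1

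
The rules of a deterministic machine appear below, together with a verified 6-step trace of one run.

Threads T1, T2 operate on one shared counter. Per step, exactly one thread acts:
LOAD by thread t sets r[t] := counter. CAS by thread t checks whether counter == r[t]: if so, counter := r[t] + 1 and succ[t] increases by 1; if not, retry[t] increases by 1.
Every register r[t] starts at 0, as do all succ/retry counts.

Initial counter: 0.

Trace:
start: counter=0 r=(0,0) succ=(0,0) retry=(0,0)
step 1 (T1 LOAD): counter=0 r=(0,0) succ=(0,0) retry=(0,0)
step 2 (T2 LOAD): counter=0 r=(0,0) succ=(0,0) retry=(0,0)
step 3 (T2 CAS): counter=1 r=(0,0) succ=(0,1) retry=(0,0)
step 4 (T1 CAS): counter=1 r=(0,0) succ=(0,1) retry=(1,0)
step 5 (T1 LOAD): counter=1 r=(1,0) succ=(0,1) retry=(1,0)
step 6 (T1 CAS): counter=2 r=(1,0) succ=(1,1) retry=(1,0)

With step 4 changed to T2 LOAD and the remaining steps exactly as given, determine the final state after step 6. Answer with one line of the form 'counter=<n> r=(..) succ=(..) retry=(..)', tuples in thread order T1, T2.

counter=2 r=(1,1) succ=(1,1) retry=(0,0)

(re-executing from step 4 with the substitution; state before step 4: counter=1 r=(0,0) succ=(0,1) retry=(0,0))
step 4 (T2 LOAD): counter=1 r=(0,1) succ=(0,1) retry=(0,0)
step 5 (T1 LOAD): counter=1 r=(1,1) succ=(0,1) retry=(0,0)
step 6 (T1 CAS): counter=2 r=(1,1) succ=(1,1) retry=(0,0)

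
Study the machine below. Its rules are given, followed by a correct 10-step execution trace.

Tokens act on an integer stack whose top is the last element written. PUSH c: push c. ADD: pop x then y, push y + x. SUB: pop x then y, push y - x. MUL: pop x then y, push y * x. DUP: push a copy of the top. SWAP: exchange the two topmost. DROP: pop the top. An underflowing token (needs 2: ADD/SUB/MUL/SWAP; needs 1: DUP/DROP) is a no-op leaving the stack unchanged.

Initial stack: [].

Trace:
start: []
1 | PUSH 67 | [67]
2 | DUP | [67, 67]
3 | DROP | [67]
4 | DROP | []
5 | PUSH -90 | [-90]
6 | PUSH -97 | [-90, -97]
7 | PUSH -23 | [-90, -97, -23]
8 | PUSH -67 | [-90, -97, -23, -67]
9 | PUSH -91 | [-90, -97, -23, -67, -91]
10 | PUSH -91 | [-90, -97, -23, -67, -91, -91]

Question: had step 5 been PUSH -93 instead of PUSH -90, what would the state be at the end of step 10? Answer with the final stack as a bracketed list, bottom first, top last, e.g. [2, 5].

[-93, -97, -23, -67, -91, -91]

(re-executing from step 5 with the substitution; state before step 5: [])
5 | PUSH -93 | [-93]
6 | PUSH -97 | [-93, -97]
7 | PUSH -23 | [-93, -97, -23]
8 | PUSH -67 | [-93, -97, -23, -67]
9 | PUSH -91 | [-93, -97, -23, -67, -91]
10 | PUSH -91 | [-93, -97, -23, -67, -91, -91]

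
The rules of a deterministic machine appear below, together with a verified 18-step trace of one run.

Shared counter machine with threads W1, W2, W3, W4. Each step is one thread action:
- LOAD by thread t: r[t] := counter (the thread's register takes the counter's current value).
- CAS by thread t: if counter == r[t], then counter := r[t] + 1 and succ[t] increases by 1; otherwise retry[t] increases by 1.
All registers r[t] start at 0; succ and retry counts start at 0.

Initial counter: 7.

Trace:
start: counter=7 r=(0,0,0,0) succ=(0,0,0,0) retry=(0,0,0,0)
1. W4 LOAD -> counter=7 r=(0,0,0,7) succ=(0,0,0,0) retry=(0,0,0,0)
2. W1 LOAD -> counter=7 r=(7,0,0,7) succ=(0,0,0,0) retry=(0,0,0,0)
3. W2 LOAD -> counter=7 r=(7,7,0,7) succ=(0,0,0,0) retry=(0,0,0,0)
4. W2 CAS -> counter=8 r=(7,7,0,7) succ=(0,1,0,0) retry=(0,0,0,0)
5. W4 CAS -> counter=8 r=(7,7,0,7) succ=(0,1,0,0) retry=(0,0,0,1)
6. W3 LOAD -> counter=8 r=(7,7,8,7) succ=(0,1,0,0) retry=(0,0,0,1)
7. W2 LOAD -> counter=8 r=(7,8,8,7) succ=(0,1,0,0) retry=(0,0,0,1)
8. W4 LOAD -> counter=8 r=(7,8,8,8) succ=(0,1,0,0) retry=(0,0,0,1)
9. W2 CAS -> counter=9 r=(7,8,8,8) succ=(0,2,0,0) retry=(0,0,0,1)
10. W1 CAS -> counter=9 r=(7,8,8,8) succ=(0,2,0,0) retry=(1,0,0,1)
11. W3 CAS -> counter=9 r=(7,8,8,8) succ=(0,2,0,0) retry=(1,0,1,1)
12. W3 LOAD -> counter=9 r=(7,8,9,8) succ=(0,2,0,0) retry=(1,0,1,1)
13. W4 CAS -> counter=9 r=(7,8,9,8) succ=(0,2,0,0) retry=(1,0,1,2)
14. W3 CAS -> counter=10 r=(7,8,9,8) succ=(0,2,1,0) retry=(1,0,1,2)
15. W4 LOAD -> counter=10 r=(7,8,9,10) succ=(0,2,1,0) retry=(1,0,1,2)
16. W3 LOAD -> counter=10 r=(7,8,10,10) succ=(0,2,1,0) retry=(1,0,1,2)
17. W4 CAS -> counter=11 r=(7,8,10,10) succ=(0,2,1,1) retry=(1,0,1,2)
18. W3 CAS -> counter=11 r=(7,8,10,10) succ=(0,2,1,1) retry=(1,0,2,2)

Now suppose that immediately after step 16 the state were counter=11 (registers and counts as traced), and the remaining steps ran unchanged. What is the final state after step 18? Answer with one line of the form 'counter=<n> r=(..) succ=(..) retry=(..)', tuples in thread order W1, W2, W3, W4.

counter=11 r=(7,8,10,10) succ=(0,2,1,0) retry=(1,0,2,3)

state after step 16 := counter=11 r=(7,8,10,10) succ=(0,2,1,0) retry=(1,0,1,2)
17. W4 CAS -> counter=11 r=(7,8,10,10) succ=(0,2,1,0) retry=(1,0,1,3)
18. W3 CAS -> counter=11 r=(7,8,10,10) succ=(0,2,1,0) retry=(1,0,2,3)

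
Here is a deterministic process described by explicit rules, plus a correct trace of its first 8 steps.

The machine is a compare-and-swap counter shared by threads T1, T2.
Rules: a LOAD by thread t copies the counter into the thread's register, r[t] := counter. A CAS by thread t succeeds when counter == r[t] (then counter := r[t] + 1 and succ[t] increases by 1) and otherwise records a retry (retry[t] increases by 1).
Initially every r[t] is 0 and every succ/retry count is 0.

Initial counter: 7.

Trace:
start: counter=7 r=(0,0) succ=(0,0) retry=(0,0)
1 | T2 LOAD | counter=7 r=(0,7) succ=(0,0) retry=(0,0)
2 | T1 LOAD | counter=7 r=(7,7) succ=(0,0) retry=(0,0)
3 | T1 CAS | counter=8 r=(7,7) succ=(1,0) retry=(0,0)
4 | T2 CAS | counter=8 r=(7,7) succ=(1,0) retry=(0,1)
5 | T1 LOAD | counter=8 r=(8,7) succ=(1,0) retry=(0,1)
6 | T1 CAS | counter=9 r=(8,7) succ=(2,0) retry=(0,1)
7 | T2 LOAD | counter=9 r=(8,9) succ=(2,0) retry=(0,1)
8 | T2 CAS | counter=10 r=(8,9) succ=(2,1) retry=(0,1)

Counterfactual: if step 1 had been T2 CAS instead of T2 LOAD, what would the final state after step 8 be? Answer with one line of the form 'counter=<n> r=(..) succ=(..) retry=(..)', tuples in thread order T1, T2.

counter=10 r=(8,9) succ=(2,1) retry=(0,2)

(re-executing from step 1 with the substitution; state before step 1: counter=7 r=(0,0) succ=(0,0) retry=(0,0))
1 | T2 CAS | counter=7 r=(0,0) succ=(0,0) retry=(0,1)
2 | T1 LOAD | counter=7 r=(7,0) succ=(0,0) retry=(0,1)
3 | T1 CAS | counter=8 r=(7,0) succ=(1,0) retry=(0,1)
4 | T2 CAS | counter=8 r=(7,0) succ=(1,0) retry=(0,2)
5 | T1 LOAD | counter=8 r=(8,0) succ=(1,0) retry=(0,2)
6 | T1 CAS | counter=9 r=(8,0) succ=(2,0) retry=(0,2)
7 | T2 LOAD | counter=9 r=(8,9) succ=(2,0) retry=(0,2)
8 | T2 CAS | counter=10 r=(8,9) succ=(2,1) retry=(0,2)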